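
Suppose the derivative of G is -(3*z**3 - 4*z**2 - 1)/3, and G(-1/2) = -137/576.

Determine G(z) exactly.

Whatever form G(z) takes, its d/dz must return the stated G'(z).
A general antiderivative is -z**4/4 + 4*z**3/9 + z/3 + C.
The condition gives C = -137/576 - (-137/576) = 0.
So G(z) = -z**4/4 + 4*z**3/9 + z/3.
Check: d/dz[-z**4/4 + 4*z**3/9 + z/3] = -z**3 + 4*z**2/3 + 1/3, which equals G'(z).

G(z) = -z**4/4 + 4*z**3/9 + z/3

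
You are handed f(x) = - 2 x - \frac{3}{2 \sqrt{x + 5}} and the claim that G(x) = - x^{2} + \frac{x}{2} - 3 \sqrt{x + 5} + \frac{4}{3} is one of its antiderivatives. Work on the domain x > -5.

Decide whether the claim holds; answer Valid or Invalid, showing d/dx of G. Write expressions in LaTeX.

Invalid: d/dx[G] - f = \frac{1}{2}, which is not 0.

d/dx[G] = \frac{- 4 x \sqrt{x + 5} + \sqrt{x + 5} - 3}{2 \sqrt{x + 5}}
d/dx[G] - f(x) = \frac{1}{2} != 0.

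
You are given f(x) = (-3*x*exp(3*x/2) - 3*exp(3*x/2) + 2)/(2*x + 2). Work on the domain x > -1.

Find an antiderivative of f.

An antiderivative is F(x) = -exp(3*x/2) + log(x + 1).

Since d/dx undoes antidifferentiation here, F'(x) = f(x) is required of F(x).
Check: d/dx[-exp(3*x/2) + log(x + 1)] = (-3*x*exp(3*x/2) - 3*exp(3*x/2) + 2)/(2*x + 2) = f(x).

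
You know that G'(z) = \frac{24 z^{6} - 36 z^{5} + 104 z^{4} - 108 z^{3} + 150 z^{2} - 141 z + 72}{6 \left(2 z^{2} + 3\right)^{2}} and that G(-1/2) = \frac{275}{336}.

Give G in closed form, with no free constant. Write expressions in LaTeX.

A first test for any G(z): its z-derivative must equal the given G'(z).
A general antiderivative is \frac{z^{3}}{3} - \frac{3 z^{2}}{4} + \frac{4 z}{3} + \frac{5}{4 z^{2} + 6} + C.
The condition gives C = \frac{275}{336} - (- \frac{61}{336}) = 1.
So G(z) = \frac{z^{3}}{3} - \frac{3 z^{2}}{4} + \frac{4 z}{3} + 1 + \frac{5}{4 z^{2} + 6}.
Check: d/dz[\frac{z^{3}}{3} - \frac{3 z^{2}}{4} + \frac{4 z}{3} + 1 + \frac{5}{4 z^{2} + 6}] = \frac{24 z^{6} - 36 z^{5} + 104 z^{4} - 108 z^{3} + 150 z^{2} - 141 z + 72}{24 z^{4} + 72 z^{2} + 54}, which equals G'(z).

G(z) = \frac{z^{3}}{3} - \frac{3 z^{2}}{4} + \frac{4 z}{3} + 1 + \frac{5}{4 z^{2} + 6}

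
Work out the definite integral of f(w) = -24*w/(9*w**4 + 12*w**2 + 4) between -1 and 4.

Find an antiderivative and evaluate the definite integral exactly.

Antiderivative: F(w) = 4/(3*w**2 + 2); value = -18/25

f matches the chain-rule pattern g'(h)*h' with inner function h(w) = 3*w**2/2 + 1; substituting u = h(w) collapses the integral.
F(w) = 4/(3*w**2 + 2) is an antiderivative of f.
Check: d/dw[4/(3*w**2 + 2)] = -24*w/(9*w**4 + 12*w**2 + 4) = f(w).
F(4) = 2/25; F(-1) = 4/5.
Integral = F(4) - F(-1) = -18/25.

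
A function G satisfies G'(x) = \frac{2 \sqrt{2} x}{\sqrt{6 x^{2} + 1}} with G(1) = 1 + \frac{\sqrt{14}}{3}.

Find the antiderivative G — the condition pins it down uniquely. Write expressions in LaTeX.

G'(x) matches the chain-rule pattern g'(h)*h' with inner function h(x) = 3 x^{2} + \frac{1}{2}; substituting u = h(x) collapses the integral.
A general antiderivative is \frac{2 \sqrt{3 x^{2} + \frac{1}{2}}}{3} + C.
The condition gives C = 1 + \frac{\sqrt{14}}{3} - (\frac{\sqrt{14}}{3}) = 1.
So G(x) = \frac{\sqrt{2} \left(2 \sqrt{6 x^{2} + 1} + 3 \sqrt{2}\right)}{6}.
Check: d/dx[\frac{\sqrt{2} \left(2 \sqrt{6 x^{2} + 1} + 3 \sqrt{2}\right)}{6}] = \frac{2 \sqrt{2} x}{\sqrt{6 x^{2} + 1}} = G'(x).

G(x) = \frac{\sqrt{2} \left(2 \sqrt{6 x^{2} + 1} + 3 \sqrt{2}\right)}{6}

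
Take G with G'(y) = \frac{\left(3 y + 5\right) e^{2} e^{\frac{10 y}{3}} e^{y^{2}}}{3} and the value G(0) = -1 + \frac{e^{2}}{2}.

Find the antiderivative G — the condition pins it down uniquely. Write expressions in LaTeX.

Recognize the product-rule pattern: G'(y) = u'v + uv' with u = \frac{e^{3 y}}{2}, v = e^{y^{2} + \frac{y}{3} + 2}, so integration by parts undoes it.
A general antiderivative is \frac{e^{3 y} e^{y^{2} + \frac{y}{3} + 2}}{2} + C.
The condition gives C = -1 + \frac{e^{2}}{2} - (\frac{e^{2}}{2}) = -1.
So G(y) = \frac{e^{2} e^{\frac{10 y}{3}} e^{y^{2}} - 2}{2}.
Check: d/dy[\frac{e^{2} e^{\frac{10 y}{3}} e^{y^{2}} - 2}{2}] = y e^{2} e^{\frac{10 y}{3}} e^{y^{2}} + \frac{5 e^{2} e^{\frac{10 y}{3}} e^{y^{2}}}{3}, which equals G'(y).

G(y) = \frac{e^{2} e^{\frac{10 y}{3}} e^{y^{2}} - 2}{2}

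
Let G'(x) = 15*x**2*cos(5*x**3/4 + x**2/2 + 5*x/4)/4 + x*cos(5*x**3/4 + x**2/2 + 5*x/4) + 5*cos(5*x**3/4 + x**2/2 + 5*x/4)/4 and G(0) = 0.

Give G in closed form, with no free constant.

G(x) = sin(5*x**3/4 + x**2/2 + 5*x/4)

G'(x) matches the chain-rule pattern g'(h)*h' with inner function h(x) = 5*x**3/4 + x**2/2 + 5*x/4; substituting u = h(x) collapses the integral.
A general antiderivative is sin(5*x**3/4 + x**2/2 + 5*x/4) + C.
The condition gives C = 0 - (0) = 0.
So G(x) = sin(5*x**3/4 + x**2/2 + 5*x/4).
Check: d/dx[sin(5*x**3/4 + x**2/2 + 5*x/4)] = 15*x**2*cos(5*x**3/4 + x**2/2 + 5*x/4)/4 + x*cos(5*x**3/4 + x**2/2 + 5*x/4) + 5*cos(5*x**3/4 + x**2/2 + 5*x/4)/4 = G'(x).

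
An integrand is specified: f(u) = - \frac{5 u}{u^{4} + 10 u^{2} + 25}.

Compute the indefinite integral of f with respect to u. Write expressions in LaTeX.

The substitution w = 2 u^{2} + 10 works: f is exactly (dF/dw)*(dw/du) for that inner function.
Check: d/du[\frac{5}{2 \left(u^{2} + 5\right)}] = - \frac{5 u}{u^{4} + 10 u^{2} + 25} = f(u).

F(u) = \frac{5}{2 \left(u^{2} + 5\right)} + C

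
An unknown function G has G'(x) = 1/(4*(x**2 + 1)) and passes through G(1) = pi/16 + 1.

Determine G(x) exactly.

For G(x) to be correct, d/dx[G] must agree with the stated G'(x) identically.
A general antiderivative is atan(x)/4 + C.
The condition gives C = pi/16 + 1 - (pi/16) = 1.
So G(x) = atan(x)/4 + 1.
Check: d/dx[atan(x)/4 + 1] = 1/(4*x**2 + 4), which equals G'(x).

G(x) = atan(x)/4 + 1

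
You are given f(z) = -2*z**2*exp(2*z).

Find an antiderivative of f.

Recognize the product-rule pattern: f = u'v + uv' with u = -z**2 + z - 1/2, v = exp(2*z), so integration by parts undoes it.
Check: d/dz[-z**2*exp(2*z) + z*exp(2*z) - exp(2*z)/2] = -2*z**2*exp(2*z) = f(z).

An antiderivative is F(z) = -z**2*exp(2*z) + z*exp(2*z) - exp(2*z)/2.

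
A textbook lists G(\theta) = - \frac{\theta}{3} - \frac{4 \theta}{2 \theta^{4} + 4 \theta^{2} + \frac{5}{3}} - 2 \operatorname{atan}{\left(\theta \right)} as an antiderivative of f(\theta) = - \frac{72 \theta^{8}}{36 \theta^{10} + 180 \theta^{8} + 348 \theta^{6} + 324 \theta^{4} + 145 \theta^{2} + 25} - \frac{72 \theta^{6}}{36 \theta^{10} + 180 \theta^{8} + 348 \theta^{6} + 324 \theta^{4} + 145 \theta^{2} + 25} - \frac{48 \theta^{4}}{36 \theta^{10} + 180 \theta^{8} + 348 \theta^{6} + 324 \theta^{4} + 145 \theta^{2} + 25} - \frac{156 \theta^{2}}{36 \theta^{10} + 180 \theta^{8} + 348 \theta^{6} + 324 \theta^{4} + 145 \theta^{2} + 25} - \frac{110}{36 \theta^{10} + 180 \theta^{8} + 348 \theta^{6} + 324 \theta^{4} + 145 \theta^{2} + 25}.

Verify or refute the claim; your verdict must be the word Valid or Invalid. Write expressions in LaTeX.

d/d\theta[G] = \frac{- 36 \theta^{10} - 396 \theta^{8} - 564 \theta^{6} - 468 \theta^{4} - 613 \theta^{2} - 355}{108 \theta^{10} + 540 \theta^{8} + 1044 \theta^{6} + 972 \theta^{4} + 435 \theta^{2} + 75}
d/d\theta[G] - f(\theta) = - \frac{1}{3} != 0.

Invalid: d/d\theta[G] - f = - \frac{1}{3}, which is not 0.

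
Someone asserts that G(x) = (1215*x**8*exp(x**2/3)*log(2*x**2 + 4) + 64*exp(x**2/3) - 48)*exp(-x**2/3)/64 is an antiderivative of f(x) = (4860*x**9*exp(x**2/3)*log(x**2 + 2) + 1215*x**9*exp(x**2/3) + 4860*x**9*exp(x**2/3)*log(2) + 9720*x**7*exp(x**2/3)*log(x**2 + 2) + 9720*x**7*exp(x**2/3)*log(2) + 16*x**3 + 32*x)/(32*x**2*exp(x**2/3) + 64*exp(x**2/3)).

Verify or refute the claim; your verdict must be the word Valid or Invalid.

d/dx[G] = (4860*x**9*exp(x**2/3)*log(x**2 + 2) + 1215*x**9*exp(x**2/3) + 4860*x**9*exp(x**2/3)*log(2) + 9720*x**7*exp(x**2/3)*log(x**2 + 2) + 9720*x**7*exp(x**2/3)*log(2) + 16*x**3 + 32*x)/(32*x**2*exp(x**2/3) + 64*exp(x**2/3))
This equals f(x) exactly, so the claim holds.

Valid: G'(x) = f(x).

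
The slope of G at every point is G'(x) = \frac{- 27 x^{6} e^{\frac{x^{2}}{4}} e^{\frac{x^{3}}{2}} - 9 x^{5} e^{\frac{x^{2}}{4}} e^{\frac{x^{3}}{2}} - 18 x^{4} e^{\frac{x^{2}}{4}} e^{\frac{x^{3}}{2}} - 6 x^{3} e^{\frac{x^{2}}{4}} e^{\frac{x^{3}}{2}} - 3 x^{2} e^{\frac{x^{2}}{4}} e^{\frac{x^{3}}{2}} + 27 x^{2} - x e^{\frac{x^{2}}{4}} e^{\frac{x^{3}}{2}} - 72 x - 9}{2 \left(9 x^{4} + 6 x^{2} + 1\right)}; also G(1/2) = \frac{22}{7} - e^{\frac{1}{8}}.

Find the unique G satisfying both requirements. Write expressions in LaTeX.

Any candidate G(x) must reproduce the stated G'(x) exactly.
A general antiderivative is \frac{2 - \frac{3 x}{2}}{x^{2} + \frac{1}{3}} - e^{\frac{x^{3}}{2} + \frac{x^{2}}{4}} + C.
The condition gives C = \frac{22}{7} - e^{\frac{1}{8}} - (\frac{15}{7} - e^{\frac{1}{8}}) = 1.
So G(x) = \frac{- 6 x^{2} e^{\frac{x^{2}}{4}} e^{\frac{x^{3}}{2}} + 6 x^{2} - 9 x - 2 e^{\frac{x^{2}}{4}} e^{\frac{x^{3}}{2}} + 14}{6 x^{2} + 2}.
Check: d/dx[\frac{- 6 x^{2} e^{\frac{x^{2}}{4}} e^{\frac{x^{3}}{2}} + 6 x^{2} - 9 x - 2 e^{\frac{x^{2}}{4}} e^{\frac{x^{3}}{2}} + 14}{6 x^{2} + 2}] = \frac{- 27 x^{6} e^{\frac{x^{2}}{4}} e^{\frac{x^{3}}{2}} - 9 x^{5} e^{\frac{x^{2}}{4}} e^{\frac{x^{3}}{2}} - 18 x^{4} e^{\frac{x^{2}}{4}} e^{\frac{x^{3}}{2}} - 6 x^{3} e^{\frac{x^{2}}{4}} e^{\frac{x^{3}}{2}} - 3 x^{2} e^{\frac{x^{2}}{4}} e^{\frac{x^{3}}{2}} + 27 x^{2} - x e^{\frac{x^{2}}{4}} e^{\frac{x^{3}}{2}} - 72 x - 9}{18 x^{4} + 12 x^{2} + 2}, which equals G'(x).

G(x) = \frac{- 6 x^{2} e^{\frac{x^{2}}{4}} e^{\frac{x^{3}}{2}} + 6 x^{2} - 9 x - 2 e^{\frac{x^{2}}{4}} e^{\frac{x^{3}}{2}} + 14}{6 x^{2} + 2}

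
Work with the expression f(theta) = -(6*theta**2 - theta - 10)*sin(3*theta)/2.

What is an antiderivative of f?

An antiderivative is F(theta) = theta**2*cos(3*theta) - 2*theta*sin(3*theta)/3 - theta*cos(3*theta)/6 + sin(3*theta)/18 - 17*cos(3*theta)/9.

Differentiate the proposed F(theta) back; it has to land on f(theta) exactly.
Check: d/dtheta[theta**2*cos(3*theta) - 2*theta*sin(3*theta)/3 - theta*cos(3*theta)/6 + sin(3*theta)/18 - 17*cos(3*theta)/9] = -3*theta**2*sin(3*theta) + theta*sin(3*theta)/2 + 5*sin(3*theta), which equals f(theta).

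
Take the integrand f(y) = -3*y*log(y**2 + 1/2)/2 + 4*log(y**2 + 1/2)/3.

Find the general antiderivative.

F(y) = -3*y**2*log(y**2 + 1/2)/4 + 3*y**2/4 + 4*y*log(y**2 + 1/2)/3 - 8*y/3 - 3*log(y**2 + 1/2)/8 + 4*sqrt(2)*atan(sqrt(2)*y)/3 + C

The integrand splits into summands that can be handled one at a time.
Check: d/dy[-3*y**2*log(y**2 + 1/2)/4 + 3*y**2/4 + 4*y*log(y**2 + 1/2)/3 - 8*y/3 - 3*log(y**2 + 1/2)/8 + 4*sqrt(2)*atan(sqrt(2)*y)/3] = -3*y*log(y**2 + 1/2)/2 + 4*log(y**2 + 1/2)/3 = f(y).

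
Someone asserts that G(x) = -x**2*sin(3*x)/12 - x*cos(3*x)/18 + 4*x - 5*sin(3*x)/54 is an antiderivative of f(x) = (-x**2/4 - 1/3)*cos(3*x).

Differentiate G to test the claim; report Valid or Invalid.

d/dx[G] = -x**2*cos(3*x)/4 - cos(3*x)/3 + 4
d/dx[G] - f(x) = 4 != 0.

Invalid: d/dx[G] - f = 4, which is not 0.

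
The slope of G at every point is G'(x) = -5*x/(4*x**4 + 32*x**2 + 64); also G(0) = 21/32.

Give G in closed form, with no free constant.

G'(x) matches the chain-rule pattern g'(h)*h' with inner function h(x) = 8*x**2 + 32; substituting u = h(x) collapses the integral.
A general antiderivative is 5/(8*x**2 + 32) + C.
The condition gives C = 21/32 - (5/32) = 1/2.
So G(x) = 1/2 + 5/(8*x**2 + 32).
Check: d/dx[1/2 + 5/(8*x**2 + 32)] = -5*x/(4*x**4 + 32*x**2 + 64) = G'(x).

G(x) = 1/2 + 5/(8*x**2 + 32)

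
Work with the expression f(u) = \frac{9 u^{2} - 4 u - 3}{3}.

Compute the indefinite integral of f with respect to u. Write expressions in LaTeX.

F(u) = \frac{u \left(3 u^{2} - 2 u - 3\right)}{3} + C

Whatever form F(u) takes, F'(u) = f(u) is non-negotiable.
Check: d/du[\frac{u \left(3 u^{2} - 2 u - 3\right)}{3}] = 3 u^{2} - \frac{4 u}{3} - 1, which equals f(u).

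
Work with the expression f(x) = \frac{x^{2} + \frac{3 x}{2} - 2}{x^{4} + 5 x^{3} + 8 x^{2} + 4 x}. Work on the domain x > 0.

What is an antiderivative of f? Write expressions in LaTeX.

An antiderivative is F(x) = \frac{- x \log{\left(x \right)} + 5 x \log{\left(x + 1 \right)} - 4 x \log{\left(x + 2 \right)} - 2 \log{\left(x \right)} + 10 \log{\left(x + 1 \right)} - 8 \log{\left(x + 2 \right)} + 1}{2 x + 4}.

Factor the denominator (2 x \left(x + 1\right) \left(x + 2\right)^{2}) and decompose: f = - \frac{2}{x + 2} - \frac{1}{2 \left(x + 2\right)^{2}} + \frac{5}{2 \left(x + 1\right)} - \frac{1}{2 x}; each piece integrates to a log, atan, or power term.
Check: d/dx[\frac{- x \log{\left(x \right)} + 5 x \log{\left(x + 1 \right)} - 4 x \log{\left(x + 2 \right)} - 2 \log{\left(x \right)} + 10 \log{\left(x + 1 \right)} - 8 \log{\left(x + 2 \right)} + 1}{2 x + 4}] = \frac{2 x^{2} + 3 x - 4}{2 x^{4} + 10 x^{3} + 16 x^{2} + 8 x}, which equals f(x).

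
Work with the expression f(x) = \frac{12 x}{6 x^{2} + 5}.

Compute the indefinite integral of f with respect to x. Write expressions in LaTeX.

F(x) = \log{\left(2 x^{2} + \frac{5}{3} \right)} + C

The substitution u = 2 x^{2} + \frac{5}{3} works: f is exactly (dF/du)*(du/dx) for that inner function.
Check: d/dx[\log{\left(2 x^{2} + \frac{5}{3} \right)}] = \frac{12 x}{6 x^{2} + 5} = f(x).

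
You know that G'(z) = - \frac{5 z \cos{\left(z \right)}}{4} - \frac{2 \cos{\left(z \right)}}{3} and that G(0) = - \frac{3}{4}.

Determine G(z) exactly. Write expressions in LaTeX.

Integrate term by term and add the pieces.
A general antiderivative is - \frac{5 z \sin{\left(z \right)}}{4} - \frac{2 \sin{\left(z \right)}}{3} - \frac{5 \cos{\left(z \right)}}{4} + C.
The condition gives C = - \frac{3}{4} - (- \frac{5}{4}) = \frac{1}{2}.
So G(z) = \frac{- 15 z \sin{\left(z \right)} - 8 \sin{\left(z \right)} - 15 \cos{\left(z \right)} + 6}{12}.
Check: d/dz[\frac{- 15 z \sin{\left(z \right)} - 8 \sin{\left(z \right)} - 15 \cos{\left(z \right)} + 6}{12}] = - \frac{5 z \cos{\left(z \right)}}{4} - \frac{2 \cos{\left(z \right)}}{3} = G'(z).

G(z) = \frac{- 15 z \sin{\left(z \right)} - 8 \sin{\left(z \right)} - 15 \cos{\left(z \right)} + 6}{12}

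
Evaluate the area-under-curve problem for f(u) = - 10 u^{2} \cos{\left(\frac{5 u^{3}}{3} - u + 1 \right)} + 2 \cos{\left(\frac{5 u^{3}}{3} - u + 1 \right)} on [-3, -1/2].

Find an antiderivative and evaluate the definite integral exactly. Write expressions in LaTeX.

f matches the chain-rule pattern g'(h)*h' with inner function h(u) = \frac{5 u^{3}}{3} - u + 1; substituting w = h(u) collapses the integral.
F(u) = - 2 \sin{\left(\frac{5 u^{3}}{3} - u + 1 \right)} is an antiderivative of f.
Check: d/du[- 2 \sin{\left(\frac{5 u^{3}}{3} - u + 1 \right)}] = - 10 u^{2} \cos{\left(\frac{5 u^{3}}{3} - u + 1 \right)} + 2 \cos{\left(\frac{5 u^{3}}{3} - u + 1 \right)} = f(u).
F(-1/2) = - 2 \sin{\left(\frac{31}{24} \right)}; F(-3) = 2 \sin{\left(41 \right)}.
Integral = F(-1/2) - F(-3) = - 2 \sin{\left(\frac{31}{24} \right)} - 2 \sin{\left(41 \right)}.

Antiderivative: F(u) = - 2 \sin{\left(\frac{5 u^{3}}{3} - u + 1 \right)}; value = - 2 \sin{\left(\frac{31}{24} \right)} - 2 \sin{\left(41 \right)}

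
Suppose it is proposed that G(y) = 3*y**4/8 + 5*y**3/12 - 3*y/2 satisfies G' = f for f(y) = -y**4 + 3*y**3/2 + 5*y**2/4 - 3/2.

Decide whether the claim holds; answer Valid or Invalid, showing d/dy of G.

d/dy[G] = 3*y**3/2 + 5*y**2/4 - 3/2
d/dy[G] - f(y) = y**4 != 0.

Invalid: d/dy[G] - f = y**4, which is not 0.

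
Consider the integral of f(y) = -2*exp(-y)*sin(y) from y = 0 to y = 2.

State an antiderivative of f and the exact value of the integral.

Antiderivative: F(y) = (sin(y) + cos(y))*exp(-y); value = -1 + exp(-2)*cos(2) + exp(-2)*sin(2)

Since d/dy undoes antidifferentiation here, F'(y) = f(y) is required of F(y).
F(y) = (sin(y) + cos(y))*exp(-y) is an antiderivative of f.
Check: d/dy[(sin(y) + cos(y))*exp(-y)] = -2*exp(-y)*sin(y) = f(y).
F(2) = exp(-2)*cos(2) + exp(-2)*sin(2); F(0) = 1.
Integral = F(2) - F(0) = -1 + exp(-2)*cos(2) + exp(-2)*sin(2).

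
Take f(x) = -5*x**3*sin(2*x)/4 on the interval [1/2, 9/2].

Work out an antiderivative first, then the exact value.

Antiderivative: F(x) = 5*(4*x**3*cos(2*x) - 6*x**2*sin(2*x) - 6*x*cos(2*x) + 3*sin(2*x))/32; value = 3375*cos(9)/64 - 1185*sin(9)/64 - 15*sin(1)/64 + 25*cos(1)/64

An antiderivative F(x) passes only if d/dx[F] lands on f(x) exactly.
F(x) = 5*(4*x**3*cos(2*x) - 6*x**2*sin(2*x) - 6*x*cos(2*x) + 3*sin(2*x))/32 is an antiderivative of f.
Check: d/dx[5*(4*x**3*cos(2*x) - 6*x**2*sin(2*x) - 6*x*cos(2*x) + 3*sin(2*x))/32] = -5*x**3*sin(2*x)/4 = f(x).
F(9/2) = 3375*cos(9)/64 - 1185*sin(9)/64; F(1/2) = -25*cos(1)/64 + 15*sin(1)/64.
Integral = F(9/2) - F(1/2) = 3375*cos(9)/64 - 1185*sin(9)/64 - 15*sin(1)/64 + 25*cos(1)/64.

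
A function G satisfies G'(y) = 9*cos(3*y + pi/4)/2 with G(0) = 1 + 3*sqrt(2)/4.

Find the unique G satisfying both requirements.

Whatever form G(y) takes, its d/dy must return the stated G'(y).
A general antiderivative is 3*sin(3*y + pi/4)/2 + C.
The condition gives C = 1 + 3*sqrt(2)/4 - (3*sqrt(2)/4) = 1.
So G(y) = (3*sin(3*y + pi/4) + 2)/2.
Check: d/dy[(3*sin(3*y + pi/4) + 2)/2] = 9*cos(3*y + pi/4)/2 = G'(y).

G(y) = (3*sin(3*y + pi/4) + 2)/2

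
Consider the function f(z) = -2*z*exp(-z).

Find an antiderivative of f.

Recognize the product-rule pattern: f = u'v + uv' with u = 2*z + 2, v = exp(-z), so integration by parts undoes it.
Check: d/dz[2*(z + 1)*exp(-z)] = -2*z*exp(-z) = f(z).

An antiderivative is F(z) = 2*(z + 1)*exp(-z).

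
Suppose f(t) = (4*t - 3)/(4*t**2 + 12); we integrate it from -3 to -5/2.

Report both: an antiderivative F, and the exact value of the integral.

Antiderivative: F(t) = log(t**2 + 3)/2 - sqrt(3)*atan(sqrt(3)*t/3)/4; value = -log(12)/2 - sqrt(3)*pi/12 + sqrt(3)*atan(5*sqrt(3)/6)/4 + log(37/4)/2

Since d/dt undoes antidifferentiation here, F'(t) = f(t) is required of F(t).
F(t) = log(t**2 + 3)/2 - sqrt(3)*atan(sqrt(3)*t/3)/4 is an antiderivative of f.
Check: d/dt[log(t**2 + 3)/2 - sqrt(3)*atan(sqrt(3)*t/3)/4] = (4*t - 3)/(4*t**2 + 12) = f(t).
F(-5/2) = sqrt(3)*atan(5*sqrt(3)/6)/4 + log(37/4)/2; F(-3) = sqrt(3)*pi/12 + log(12)/2.
Integral = F(-5/2) - F(-3) = -log(12)/2 - sqrt(3)*pi/12 + sqrt(3)*atan(5*sqrt(3)/6)/4 + log(37/4)/2.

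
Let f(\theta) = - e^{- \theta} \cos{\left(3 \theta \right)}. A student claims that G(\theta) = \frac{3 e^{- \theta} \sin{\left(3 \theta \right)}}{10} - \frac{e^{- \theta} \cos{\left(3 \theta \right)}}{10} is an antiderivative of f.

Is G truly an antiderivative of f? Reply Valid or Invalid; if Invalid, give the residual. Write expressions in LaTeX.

d/d\theta[G] = e^{- \theta} \cos{\left(3 \theta \right)}
d/d\theta[G] - f(\theta) = 2 e^{- \theta} \cos{\left(3 \theta \right)} != 0.

Invalid: d/d\theta[G] - f = 2 e^{- \theta} \cos{\left(3 \theta \right)}, which is not 0.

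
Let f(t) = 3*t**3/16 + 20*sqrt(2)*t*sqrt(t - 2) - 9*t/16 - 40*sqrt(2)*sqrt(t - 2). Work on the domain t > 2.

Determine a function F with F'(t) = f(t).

An antiderivative is F(t) = 3*(3/4 - t**2/4)**2/4 + 2*(2*t - 4)**(5/2).

The integrand splits into summands that can be handled one at a time.
Check: d/dt[3*(3/4 - t**2/4)**2/4 + 2*(2*t - 4)**(5/2)] = 3*t**3/16 + 20*sqrt(2)*t*sqrt(t - 2) - 9*t/16 - 40*sqrt(2)*sqrt(t - 2) = f(t).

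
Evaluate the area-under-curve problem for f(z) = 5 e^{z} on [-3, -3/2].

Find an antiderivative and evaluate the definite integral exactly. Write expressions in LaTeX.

Antiderivative: F(z) = 5 e^{z}; value = - \frac{5}{e^{3}} + \frac{5}{e^{\frac{3}{2}}}

Any candidate F(z) must reproduce f(z) exactly when differentiated.
F(z) = 5 e^{z} is an antiderivative of f.
Check: d/dz[5 e^{z}] = 5 e^{z} = f(z).
F(-3/2) = \frac{5}{e^{\frac{3}{2}}}; F(-3) = \frac{5}{e^{3}}.
Integral = F(-3/2) - F(-3) = - \frac{5}{e^{3}} + \frac{5}{e^{\frac{3}{2}}}.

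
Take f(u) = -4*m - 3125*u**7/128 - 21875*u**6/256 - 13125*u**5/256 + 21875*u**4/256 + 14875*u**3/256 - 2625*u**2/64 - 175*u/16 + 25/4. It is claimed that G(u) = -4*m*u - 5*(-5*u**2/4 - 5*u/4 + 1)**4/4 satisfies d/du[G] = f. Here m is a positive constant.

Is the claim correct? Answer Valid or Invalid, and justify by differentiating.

d/du[G] = -4*m - 3125*u**7/128 - 21875*u**6/256 - 13125*u**5/256 + 21875*u**4/256 + 14875*u**3/256 - 2625*u**2/64 - 175*u/16 + 25/4
This equals f(u) exactly, so the claim holds.

Valid - the claim checks out under differentiation.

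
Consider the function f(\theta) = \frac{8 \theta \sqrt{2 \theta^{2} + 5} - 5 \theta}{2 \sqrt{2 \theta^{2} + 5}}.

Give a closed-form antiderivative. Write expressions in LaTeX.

Whatever form F(\theta) takes, F'(\theta) = f(\theta) is non-negotiable.
Check: d/d\theta[2 \theta^{2} - \frac{5 \sqrt{2 \theta^{2} + 5}}{4}] = \frac{8 \theta \sqrt{2 \theta^{2} + 5} - 5 \theta}{2 \sqrt{2 \theta^{2} + 5}} = f(\theta).

An antiderivative is F(\theta) = 2 \theta^{2} - \frac{5 \sqrt{2 \theta^{2} + 5}}{4}.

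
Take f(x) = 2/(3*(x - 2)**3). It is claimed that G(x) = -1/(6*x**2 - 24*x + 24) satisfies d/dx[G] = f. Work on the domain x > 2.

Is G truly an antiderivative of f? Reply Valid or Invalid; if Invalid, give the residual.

d/dx[G] = 1/(3*x**3 - 18*x**2 + 36*x - 24)
d/dx[G] - f(x) = -1/(3*x**3 - 18*x**2 + 36*x - 24) != 0.

Invalid: d/dx[G] - f = -1/(3*x**3 - 18*x**2 + 36*x - 24), which is not 0.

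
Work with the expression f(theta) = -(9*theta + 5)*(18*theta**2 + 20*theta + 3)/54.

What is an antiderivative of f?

An antiderivative is F(theta) = -(3*theta**2/2 + 5*theta/3 + 1/4)**2/3.

f matches the chain-rule pattern g'(h)*h' with inner function h(theta) = 3*theta**2/2 + 5*theta/3 + 1/4; substituting u = h(theta) collapses the integral.
Check: d/dtheta[-(3*theta**2/2 + 5*theta/3 + 1/4)**2/3] = -3*theta**3 - 5*theta**2 - 127*theta/54 - 5/18, which equals f(theta).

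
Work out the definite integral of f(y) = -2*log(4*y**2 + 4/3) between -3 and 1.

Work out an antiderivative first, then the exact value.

Antiderivative: F(y) = -2*y*log(4*y**2 + 4/3) + 4*y - 4*sqrt(3)*atan(sqrt(3)*y)/3; value = -6*log(112/3) - 2*log(16/3) - 4*sqrt(3)*atan(3*sqrt(3))/3 - 4*sqrt(3)*pi/9 + 16

Since d/dy undoes antidifferentiation here, F'(y) = f(y) is required of F(y).
F(y) = -2*y*log(4*y**2 + 4/3) + 4*y - 4*sqrt(3)*atan(sqrt(3)*y)/3 is an antiderivative of f.
Check: d/dy[-2*y*log(4*y**2 + 4/3) + 4*y - 4*sqrt(3)*atan(sqrt(3)*y)/3] = -2*log(y**2 + 1/3) - 4*log(2), which equals f(y).
F(1) = -2*log(16/3) - 4*sqrt(3)*pi/9 + 4; F(-3) = -12 + 4*sqrt(3)*atan(3*sqrt(3))/3 + 6*log(112/3).
Integral = F(1) - F(-3) = -6*log(112/3) - 2*log(16/3) - 4*sqrt(3)*atan(3*sqrt(3))/3 - 4*sqrt(3)*pi/9 + 16.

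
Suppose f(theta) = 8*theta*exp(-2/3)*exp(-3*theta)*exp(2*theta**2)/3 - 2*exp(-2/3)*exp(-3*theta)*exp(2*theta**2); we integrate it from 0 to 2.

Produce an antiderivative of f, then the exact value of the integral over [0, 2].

Antiderivative: F(theta) = 2*exp(2*theta**2 - 3*theta - 2/3)/3; value = -2*exp(-2/3)/3 + 2*exp(4/3)/3

The substitution u = 2*theta**2 - 3*theta - 2/3 works: f is exactly (dF/du)*(du/dtheta) for that inner function.
F(theta) = 2*exp(2*theta**2 - 3*theta - 2/3)/3 is an antiderivative of f.
Check: d/dtheta[2*exp(2*theta**2 - 3*theta - 2/3)/3] = (8*theta - 6)*exp(-2/3)*exp(-3*theta)*exp(2*theta**2)/3, which equals f(theta).
F(2) = 2*exp(4/3)/3; F(0) = 2*exp(-2/3)/3.
Integral = F(2) - F(0) = -2*exp(-2/3)/3 + 2*exp(4/3)/3.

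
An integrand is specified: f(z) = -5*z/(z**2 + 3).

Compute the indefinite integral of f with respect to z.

F(z) = -5*log(z**2 + 3)/2 + C

The substitution u = z**2/2 + 3/2 works: f is exactly (dF/du)*(du/dz) for that inner function.
Check: d/dz[-5*log(z**2 + 3)/2] = -5*z/(z**2 + 3) = f(z).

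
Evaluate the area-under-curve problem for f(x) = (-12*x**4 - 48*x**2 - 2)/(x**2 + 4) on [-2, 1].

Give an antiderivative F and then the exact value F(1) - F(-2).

Any candidate F(x) must reproduce f(x) exactly when differentiated.
F(x) = -4*x**3 - atan(x/2) is an antiderivative of f.
Check: d/dx[-4*x**3 - atan(x/2)] = (-12*x**4 - 48*x**2 - 2)/(x**2 + 4) = f(x).
F(1) = -4 - atan(1/2); F(-2) = pi/4 + 32.
Integral = F(1) - F(-2) = -36 - pi/4 - atan(1/2).

Antiderivative: F(x) = -4*x**3 - atan(x/2); value = -36 - pi/4 - atan(1/2)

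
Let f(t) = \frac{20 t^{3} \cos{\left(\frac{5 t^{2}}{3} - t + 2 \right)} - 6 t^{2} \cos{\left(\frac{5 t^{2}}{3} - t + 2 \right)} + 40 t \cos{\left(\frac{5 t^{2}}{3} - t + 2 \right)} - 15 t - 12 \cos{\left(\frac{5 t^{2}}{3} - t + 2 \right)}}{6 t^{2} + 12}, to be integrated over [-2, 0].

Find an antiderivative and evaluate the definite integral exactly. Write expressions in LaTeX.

Antiderivative: F(t) = - \frac{5 \log{\left(\frac{t^{2}}{2} + 1 \right)} - 4 \sin{\left(\frac{5 t^{2}}{3} - t + 2 \right)}}{4}; value = \sin{\left(2 \right)} - \sin{\left(\frac{32}{3} \right)} + \frac{5 \log{\left(3 \right)}}{4}

For F(t) to be correct the identity F'(t) - f(t) = 0 must hold.
F(t) = - \frac{5 \log{\left(\frac{t^{2}}{2} + 1 \right)} - 4 \sin{\left(\frac{5 t^{2}}{3} - t + 2 \right)}}{4} is an antiderivative of f.
Check: d/dt[- \frac{5 \log{\left(\frac{t^{2}}{2} + 1 \right)} - 4 \sin{\left(\frac{5 t^{2}}{3} - t + 2 \right)}}{4}] = \frac{20 t^{3} \cos{\left(\frac{5 t^{2}}{3} - t + 2 \right)} - 6 t^{2} \cos{\left(\frac{5 t^{2}}{3} - t + 2 \right)} + 40 t \cos{\left(\frac{5 t^{2}}{3} - t + 2 \right)} - 15 t - 12 \cos{\left(\frac{5 t^{2}}{3} - t + 2 \right)}}{6 t^{2} + 12} = f(t).
F(0) = \sin{\left(2 \right)}; F(-2) = - \frac{5 \log{\left(3 \right)}}{4} + \sin{\left(\frac{32}{3} \right)}.
Integral = F(0) - F(-2) = \sin{\left(2 \right)} - \sin{\left(\frac{32}{3} \right)} + \frac{5 \log{\left(3 \right)}}{4}.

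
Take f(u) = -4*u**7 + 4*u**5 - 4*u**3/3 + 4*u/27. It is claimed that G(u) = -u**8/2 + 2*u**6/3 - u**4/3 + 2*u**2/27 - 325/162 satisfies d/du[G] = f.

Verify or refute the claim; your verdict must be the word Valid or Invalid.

Valid - the claim checks out under differentiation.

d/du[G] = -4*u**7 + 4*u**5 - 4*u**3/3 + 4*u/27
This equals f(u) exactly, so the claim holds.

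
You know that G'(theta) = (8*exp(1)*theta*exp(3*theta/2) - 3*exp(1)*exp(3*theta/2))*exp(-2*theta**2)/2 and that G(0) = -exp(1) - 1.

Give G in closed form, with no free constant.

G(theta) = -exp(-2*theta**2 + 3*theta/2 + 1) - 1

The substitution u = -2*theta**2 + 3*theta/2 + 1 works: G'(theta) is exactly (dG/du)*(du/dtheta) for that inner function.
A general antiderivative is -exp(-2*theta**2 + 3*theta/2 + 1) + C.
The condition gives C = -exp(1) - 1 - (-exp(1)) = -1.
So G(theta) = -exp(-2*theta**2 + 3*theta/2 + 1) - 1.
Check: d/dtheta[-exp(-2*theta**2 + 3*theta/2 + 1) - 1] = 4*exp(1)*theta*exp(3*theta/2)*exp(-2*theta**2) - 3*exp(1)*exp(3*theta/2)*exp(-2*theta**2)/2, which equals G'(theta).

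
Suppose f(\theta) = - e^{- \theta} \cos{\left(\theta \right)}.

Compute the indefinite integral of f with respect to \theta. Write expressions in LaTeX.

F(\theta) = \frac{\left(- \sin{\left(\theta \right)} + \cos{\left(\theta \right)}\right) e^{- \theta}}{2} + C

For F(\theta) to be correct the identity F'(\theta) - f(\theta) = 0 must hold.
Check: d/d\theta[\frac{\left(- \sin{\left(\theta \right)} + \cos{\left(\theta \right)}\right) e^{- \theta}}{2}] = - e^{- \theta} \cos{\left(\theta \right)} = f(\theta).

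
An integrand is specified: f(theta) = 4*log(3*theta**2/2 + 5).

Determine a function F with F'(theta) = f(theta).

An antiderivative F(theta) passes only if d/dtheta[F] lands on f(theta) exactly.
Check: d/dtheta[4*theta*log(3*theta**2/2 + 5) - 8*theta + 8*sqrt(30)*atan(sqrt(30)*theta/10)/3] = 4*log(3*theta**2/2 + 5) = f(theta).

An antiderivative is F(theta) = 4*theta*log(3*theta**2/2 + 5) - 8*theta + 8*sqrt(30)*atan(sqrt(30)*theta/10)/3.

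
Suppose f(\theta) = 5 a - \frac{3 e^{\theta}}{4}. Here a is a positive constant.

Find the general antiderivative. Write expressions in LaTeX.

F(\theta) = 5 a \theta - \frac{3 e^{\theta}}{4} + C

An antiderivative F(\theta) passes only if d/d\theta[F] lands on f(\theta) exactly.
Check: d/d\theta[5 a \theta - \frac{3 e^{\theta}}{4}] = 5 a - \frac{3 e^{\theta}}{4} = f(\theta).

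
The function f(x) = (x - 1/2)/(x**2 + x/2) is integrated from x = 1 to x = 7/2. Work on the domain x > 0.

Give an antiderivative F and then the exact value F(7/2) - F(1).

The denominator factors as x*(2*x + 1); partial fractions split f into directly integrable pieces: 4/(2*x + 1) - 1/x.
F(x) = -log(x) + 2*log(x + 1/2) is an antiderivative of f.
Check: d/dx[-log(x) + 2*log(x + 1/2)] = (2*x - 1)/(2*x**2 + x), which equals f(x).
F(7/2) = -log(7/2) + 2*log(4); F(1) = 2*log(3/2).
Integral = F(7/2) - F(1) = -log(7/2) - 2*log(3/2) + 2*log(4).

Antiderivative: F(x) = -log(x) + 2*log(x + 1/2); value = -log(7/2) - 2*log(3/2) + 2*log(4)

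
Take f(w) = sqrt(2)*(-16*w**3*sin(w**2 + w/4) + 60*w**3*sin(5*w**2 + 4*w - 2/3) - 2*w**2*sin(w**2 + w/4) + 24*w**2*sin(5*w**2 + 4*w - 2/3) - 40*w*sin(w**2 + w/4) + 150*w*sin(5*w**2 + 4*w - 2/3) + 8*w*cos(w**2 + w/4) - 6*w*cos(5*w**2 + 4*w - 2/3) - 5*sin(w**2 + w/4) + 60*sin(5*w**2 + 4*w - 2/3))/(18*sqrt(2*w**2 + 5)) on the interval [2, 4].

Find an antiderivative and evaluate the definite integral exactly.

Antiderivative: F(w) = 4*sqrt(w**2 + 5/2)*cos(w**2 + w/4)/9 - sqrt(w**2 + 5/2)*cos(5*w**2 + 4*w - 2/3)/3; value = -sqrt(74)*cos(286/3)/6 + 2*sqrt(74)*cos(17)/9 + sqrt(26)*cos(82/3)/6 - 2*sqrt(26)*cos(9/2)/9

f has the shape u'v + uv' for u = -sqrt(w**2 + 5/2)/3 and v = -4*cos(w**2 + w/4)/3 + cos(5*w**2 + 4*w - 2/3) — it is the derivative of the product u*v.
F(w) = 4*sqrt(w**2 + 5/2)*cos(w**2 + w/4)/9 - sqrt(w**2 + 5/2)*cos(5*w**2 + 4*w - 2/3)/3 is an antiderivative of f.
Check: d/dw[4*sqrt(w**2 + 5/2)*cos(w**2 + w/4)/9 - sqrt(w**2 + 5/2)*cos(5*w**2 + 4*w - 2/3)/3] = sqrt(2)*(-16*w**3*sin(w**2 + w/4) + 60*w**3*sin(5*w**2 + 4*w - 2/3) - 2*w**2*sin(w**2 + w/4) + 24*w**2*sin(5*w**2 + 4*w - 2/3) - 40*w*sin(w**2 + w/4) + 150*w*sin(5*w**2 + 4*w - 2/3) + 8*w*cos(w**2 + w/4) - 6*w*cos(5*w**2 + 4*w - 2/3) - 5*sin(w**2 + w/4) + 60*sin(5*w**2 + 4*w - 2/3))/(18*sqrt(2*w**2 + 5)) = f(w).
F(4) = -sqrt(74)*cos(286/3)/6 + 2*sqrt(74)*cos(17)/9; F(2) = 2*sqrt(26)*cos(9/2)/9 - sqrt(26)*cos(82/3)/6.
Integral = F(4) - F(2) = -sqrt(74)*cos(286/3)/6 + 2*sqrt(74)*cos(17)/9 + sqrt(26)*cos(82/3)/6 - 2*sqrt(26)*cos(9/2)/9.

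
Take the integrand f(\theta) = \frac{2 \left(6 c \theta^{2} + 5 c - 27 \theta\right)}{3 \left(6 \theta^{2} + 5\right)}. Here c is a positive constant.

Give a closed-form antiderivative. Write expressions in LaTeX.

An antiderivative is F(\theta) = \frac{4 c \theta - 9 \log{\left(2 \theta^{2} + \frac{5}{3} \right)}}{6}.

An antiderivative F(\theta) passes only if d/d\theta[F] lands on f(\theta) exactly.
Check: d/d\theta[\frac{4 c \theta - 9 \log{\left(2 \theta^{2} + \frac{5}{3} \right)}}{6}] = \frac{12 c \theta^{2} + 10 c - 54 \theta}{18 \theta^{2} + 15}, which equals f(\theta).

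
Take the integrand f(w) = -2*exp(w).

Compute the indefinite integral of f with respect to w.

Recover f(w) by differentiating a candidate F(w); any mismatch rules it out.
Check: d/dw[-2*exp(w)] = -2*exp(w) = f(w).

F(w) = -2*exp(w) + C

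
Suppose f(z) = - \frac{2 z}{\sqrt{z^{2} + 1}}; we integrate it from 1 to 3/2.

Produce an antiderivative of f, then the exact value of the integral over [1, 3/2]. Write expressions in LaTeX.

Antiderivative: F(z) = - 2 \sqrt{z^{2} + 1}; value = - \sqrt{13} + 2 \sqrt{2}

f matches the chain-rule pattern g'(h)*h' with inner function h(z) = 4 z^{2} + 4; substituting u = h(z) collapses the integral.
F(z) = - 2 \sqrt{z^{2} + 1} is an antiderivative of f.
Check: d/dz[- 2 \sqrt{z^{2} + 1}] = - \frac{2 z}{\sqrt{z^{2} + 1}} = f(z).
F(3/2) = - \sqrt{13}; F(1) = - 2 \sqrt{2}.
Integral = F(3/2) - F(1) = - \sqrt{13} + 2 \sqrt{2}.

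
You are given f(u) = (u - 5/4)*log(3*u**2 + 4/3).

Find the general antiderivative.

An antiderivative F(u) passes only if d/du[F] lands on f(u) exactly.
Check: d/du[(-18*u**2 + 9*u*(2*u - 5)*log(3*u**2 + 4/3) + 90*u + 8*log(u**2 + 4/9) - 60*atan(3*u/2))/36] = u*log(3*u**2 + 4/3) - 5*log(3*u**2 + 4/3)/4, which equals f(u).

F(u) = (-18*u**2 + 9*u*(2*u - 5)*log(3*u**2 + 4/3) + 90*u + 8*log(u**2 + 4/9) - 60*atan(3*u/2))/36 + C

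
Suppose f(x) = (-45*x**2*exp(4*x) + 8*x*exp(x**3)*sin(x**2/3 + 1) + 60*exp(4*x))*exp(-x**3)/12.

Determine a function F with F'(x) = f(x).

An antiderivative is F(x) = 5*exp(4*x)*exp(-x**3)/4 - cos(x**2/3 + 1).

Check any antiderivative F(x) by computing F'(x) and comparing it with f(x).
Check: d/dx[5*exp(4*x)*exp(-x**3)/4 - cos(x**2/3 + 1)] = (-45*x**2*exp(4*x) + 8*x*exp(x**3)*sin(x**2/3 + 1) + 60*exp(4*x))*exp(-x**3)/12 = f(x).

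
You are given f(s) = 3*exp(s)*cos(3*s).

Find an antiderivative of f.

An antiderivative is F(s) = 3*(3*sin(3*s) + cos(3*s))*exp(s)/10.

Any candidate F(s) must reproduce f(s) exactly when differentiated.
Check: d/ds[3*(3*sin(3*s) + cos(3*s))*exp(s)/10] = 3*exp(s)*cos(3*s) = f(s).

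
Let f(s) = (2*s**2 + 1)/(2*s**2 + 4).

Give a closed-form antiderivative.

An antiderivative is F(s) = (4*s - 3*sqrt(2)*atan(sqrt(2)*s/2))/4.

Differentiate the proposed F(s) back; it has to land on f(s) exactly.
Check: d/ds[(4*s - 3*sqrt(2)*atan(sqrt(2)*s/2))/4] = (2*s**2 + 1)/(2*s**2 + 4) = f(s).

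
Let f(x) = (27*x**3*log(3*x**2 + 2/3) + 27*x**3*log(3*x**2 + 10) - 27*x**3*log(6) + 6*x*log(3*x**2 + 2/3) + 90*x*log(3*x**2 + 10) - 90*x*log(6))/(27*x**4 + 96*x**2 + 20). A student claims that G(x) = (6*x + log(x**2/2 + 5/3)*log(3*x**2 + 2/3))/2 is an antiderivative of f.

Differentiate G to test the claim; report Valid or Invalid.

Invalid: d/dx[G] - f = 3, which is not 0.

d/dx[G] = (81*x**4 + 27*x**3*log(3*x**2 + 2/3) + 27*x**3*log(3*x**2 + 10) - 27*x**3*log(6) + 288*x**2 + 6*x*log(3*x**2 + 2/3) + 90*x*log(3*x**2 + 10) - 90*x*log(6) + 60)/(27*x**4 + 96*x**2 + 20)
d/dx[G] - f(x) = 3 != 0.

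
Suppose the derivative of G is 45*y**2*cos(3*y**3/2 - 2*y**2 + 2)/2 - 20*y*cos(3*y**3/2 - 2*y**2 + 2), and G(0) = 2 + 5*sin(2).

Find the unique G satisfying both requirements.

G'(y) matches the chain-rule pattern g'(h)*h' with inner function h(y) = 3*y**3/2 - 2*y**2 + 2; substituting u = h(y) collapses the integral.
A general antiderivative is 5*sin(3*y**3/2 - 2*y**2 + 2) + C.
The condition gives C = 2 + 5*sin(2) - (5*sin(2)) = 2.
So G(y) = 5*sin(3*y**3/2 - 2*y**2 + 2) + 2.
Check: d/dy[5*sin(3*y**3/2 - 2*y**2 + 2) + 2] = 45*y**2*cos(3*y**3/2 - 2*y**2 + 2)/2 - 20*y*cos(3*y**3/2 - 2*y**2 + 2) = G'(y).

G(y) = 5*sin(3*y**3/2 - 2*y**2 + 2) + 2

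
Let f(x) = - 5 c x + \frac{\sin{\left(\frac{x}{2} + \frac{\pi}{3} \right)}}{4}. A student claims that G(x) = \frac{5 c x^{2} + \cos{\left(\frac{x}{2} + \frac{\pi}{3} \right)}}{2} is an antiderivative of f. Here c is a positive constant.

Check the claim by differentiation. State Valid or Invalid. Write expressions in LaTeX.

d/dx[G] = 5 c x - \frac{\sin{\left(\frac{x}{2} + \frac{\pi}{3} \right)}}{4}
d/dx[G] - f(x) = 10 c x - \frac{\sin{\left(\frac{x}{2} + \frac{\pi}{3} \right)}}{2} != 0.

Invalid: d/dx[G] - f = 10 c x - \frac{\sin{\left(\frac{x}{2} + \frac{\pi}{3} \right)}}{2}, which is not 0.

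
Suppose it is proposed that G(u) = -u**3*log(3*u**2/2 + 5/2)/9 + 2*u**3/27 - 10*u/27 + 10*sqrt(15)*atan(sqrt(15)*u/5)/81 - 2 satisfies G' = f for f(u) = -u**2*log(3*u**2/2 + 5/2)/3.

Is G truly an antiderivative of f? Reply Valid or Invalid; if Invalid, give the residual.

Valid - the claim checks out under differentiation.

d/du[G] = -u**2*log(3*u**2 + 5)/3 + u**2*log(2)/3
This equals f(u) exactly, so the claim holds.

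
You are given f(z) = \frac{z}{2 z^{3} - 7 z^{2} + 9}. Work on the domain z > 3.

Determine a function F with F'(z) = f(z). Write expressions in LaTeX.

An antiderivative is F(z) = \frac{\log{\left(z - 3 \right)}}{4} - \frac{\log{\left(z - \frac{3}{2} \right)}}{5} - \frac{\log{\left(z + 1 \right)}}{20}.

The denominator factors as \left(z - 3\right) \left(z + 1\right) \left(2 z - 3\right); partial fractions split f into directly integrable pieces: - \frac{2}{5 \left(2 z - 3\right)} - \frac{1}{20 \left(z + 1\right)} + \frac{1}{4 \left(z - 3\right)}.
Check: d/dz[\frac{\log{\left(z - 3 \right)}}{4} - \frac{\log{\left(z - \frac{3}{2} \right)}}{5} - \frac{\log{\left(z + 1 \right)}}{20}] = \frac{z}{2 z^{3} - 7 z^{2} + 9} = f(z).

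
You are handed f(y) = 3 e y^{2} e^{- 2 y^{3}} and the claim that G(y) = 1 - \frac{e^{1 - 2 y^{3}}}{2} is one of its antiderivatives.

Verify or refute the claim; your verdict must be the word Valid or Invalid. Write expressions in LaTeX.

Valid - differentiating G returns exactly f.

d/dy[G] = 3 e y^{2} e^{- 2 y^{3}}
This equals f(y) exactly, so the claim holds.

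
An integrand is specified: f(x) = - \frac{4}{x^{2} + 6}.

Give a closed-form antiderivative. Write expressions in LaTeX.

Whatever form F(x) takes, F'(x) = f(x) is non-negotiable.
Check: d/dx[- \frac{2 \sqrt{6} \operatorname{atan}{\left(\frac{\sqrt{6} x}{6} \right)}}{3}] = - \frac{4}{x^{2} + 6} = f(x).

An antiderivative is F(x) = - \frac{2 \sqrt{6} \operatorname{atan}{\left(\frac{\sqrt{6} x}{6} \right)}}{3}.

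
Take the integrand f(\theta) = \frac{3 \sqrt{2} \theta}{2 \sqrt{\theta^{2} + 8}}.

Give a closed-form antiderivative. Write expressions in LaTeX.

An antiderivative is F(\theta) = \frac{3 \sqrt{2} \sqrt{\theta^{2} + 8}}{2}.

f matches the chain-rule pattern g'(h)*h' with inner function h(\theta) = \frac{\theta^{2}}{2} + 4; substituting u = h(\theta) collapses the integral.
Check: d/d\theta[\frac{3 \sqrt{2} \sqrt{\theta^{2} + 8}}{2}] = \frac{3 \sqrt{2} \theta}{2 \sqrt{\theta^{2} + 8}} = f(\theta).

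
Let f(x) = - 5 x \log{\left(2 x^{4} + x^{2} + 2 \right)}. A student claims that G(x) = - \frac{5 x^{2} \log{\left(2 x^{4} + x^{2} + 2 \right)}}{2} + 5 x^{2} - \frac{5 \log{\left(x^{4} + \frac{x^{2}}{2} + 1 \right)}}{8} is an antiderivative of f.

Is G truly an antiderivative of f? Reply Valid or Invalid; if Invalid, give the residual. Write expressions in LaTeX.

d/dx[G] = \frac{- 40 x^{5} \log{\left(2 x^{4} + x^{2} + 2 \right)} - 20 x^{3} \log{\left(2 x^{4} + x^{2} + 2 \right)} - 40 x \log{\left(2 x^{4} + x^{2} + 2 \right)} + 75 x}{8 x^{4} + 4 x^{2} + 8}
d/dx[G] - f(x) = \frac{75 x}{8 x^{4} + 4 x^{2} + 8} != 0.

Invalid: d/dx[G] - f = \frac{75 x}{8 x^{4} + 4 x^{2} + 8}, which is not 0.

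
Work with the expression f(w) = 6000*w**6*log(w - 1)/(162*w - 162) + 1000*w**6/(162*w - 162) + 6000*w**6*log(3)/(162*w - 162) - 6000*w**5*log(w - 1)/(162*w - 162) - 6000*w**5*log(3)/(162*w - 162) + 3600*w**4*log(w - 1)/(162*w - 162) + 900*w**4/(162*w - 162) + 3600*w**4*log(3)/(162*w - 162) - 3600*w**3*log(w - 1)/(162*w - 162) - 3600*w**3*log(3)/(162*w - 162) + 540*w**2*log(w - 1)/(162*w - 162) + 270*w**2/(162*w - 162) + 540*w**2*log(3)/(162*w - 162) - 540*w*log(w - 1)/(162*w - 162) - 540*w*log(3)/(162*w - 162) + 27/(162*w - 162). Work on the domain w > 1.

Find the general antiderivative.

f has the shape u'v + uv' for u = 4*(5*w**2/3 + 1/2)**3/3 and v = log(3*w - 3) — it is the derivative of the product u*v.
Check: d/dw[500*w**6*log(w - 1)/81 + 500*w**6*log(3)/81 + 50*w**4*log(w - 1)/9 + 50*w**4*log(3)/9 + 5*w**2*log(w - 1)/3 + 5*w**2*log(3)/3 + log(w - 1)/6] = (6000*w**6*log(w - 1) + 1000*w**6 + 6000*w**6*log(3) - 6000*w**5*log(w - 1) - 6000*w**5*log(3) + 3600*w**4*log(w - 1) + 900*w**4 + 3600*w**4*log(3) - 3600*w**3*log(w - 1) - 3600*w**3*log(3) + 540*w**2*log(w - 1) + 270*w**2 + 540*w**2*log(3) - 540*w*log(w - 1) - 540*w*log(3) + 27)/(162*w - 162), which equals f(w).

F(w) = 500*w**6*log(w - 1)/81 + 500*w**6*log(3)/81 + 50*w**4*log(w - 1)/9 + 50*w**4*log(3)/9 + 5*w**2*log(w - 1)/3 + 5*w**2*log(3)/3 + log(w - 1)/6 + C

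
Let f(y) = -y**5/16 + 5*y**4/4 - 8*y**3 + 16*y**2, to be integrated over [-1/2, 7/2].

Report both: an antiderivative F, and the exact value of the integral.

Antiderivative: F(y) = -y**6/96 + y**5/4 - 2*y**4 + 16*y**3/3; value = 15935/384

f matches the chain-rule pattern g'(h)*h' with inner function h(y) = y**2/4 - 2*y; substituting u = h(y) collapses the integral.
F(y) = -y**6/96 + y**5/4 - 2*y**4 + 16*y**3/3 is an antiderivative of f.
Check: d/dy[-y**6/96 + y**5/4 - 2*y**4 + 16*y**3/3] = -y**5/16 + 5*y**4/4 - 8*y**3 + 16*y**2 = f(y).
F(7/2) = 83349/2048; F(-1/2) = -4913/6144.
Integral = F(7/2) - F(-1/2) = 15935/384.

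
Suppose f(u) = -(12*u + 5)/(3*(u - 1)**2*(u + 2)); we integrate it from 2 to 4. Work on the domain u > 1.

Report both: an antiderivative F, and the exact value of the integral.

Antiderivative: F(u) = (-19*u*log(u - 1) + 19*u*log(u + 2) + 19*log(u - 1) - 19*log(u + 2) + 51)/(27*u - 27); value = -34/27 - 19*log(4)/27 - 19*log(3)/27 + 19*log(6)/27

Factor the denominator (3*(u - 1)**2*(u + 2)) and decompose: f = 19/(27*(u + 2)) - 19/(27*(u - 1)) - 17/(9*(u - 1)**2); each piece integrates to a log, atan, or power term.
F(u) = (-19*u*log(u - 1) + 19*u*log(u + 2) + 19*log(u - 1) - 19*log(u + 2) + 51)/(27*u - 27) is an antiderivative of f.
Check: d/du[(-19*u*log(u - 1) + 19*u*log(u + 2) + 19*log(u - 1) - 19*log(u + 2) + 51)/(27*u - 27)] = (-12*u - 5)/(3*u**3 - 9*u + 6), which equals f(u).
F(4) = -19*log(3)/27 + 17/27 + 19*log(6)/27; F(2) = 19*log(4)/27 + 17/9.
Integral = F(4) - F(2) = -34/27 - 19*log(4)/27 - 19*log(3)/27 + 19*log(6)/27.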